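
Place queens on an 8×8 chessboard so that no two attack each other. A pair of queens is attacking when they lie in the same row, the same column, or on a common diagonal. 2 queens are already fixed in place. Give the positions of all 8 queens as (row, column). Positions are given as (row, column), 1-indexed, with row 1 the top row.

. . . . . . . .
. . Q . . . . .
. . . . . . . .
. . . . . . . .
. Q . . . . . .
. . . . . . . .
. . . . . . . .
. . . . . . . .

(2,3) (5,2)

(1,8) (2,3) (3,1) (4,6) (5,2) (6,5) (7,7) (8,4)

Row 1: attacked by (2,3)→{2,3,4}; (5,2)→{2,6}. Safe: 1, 5, 7, 8. Place at column 8.
Row 3: attacked by (1,8)→{6,8}; (2,3)→{2,3,4}; (5,2)→{2,4}. Safe: 1, 5, 7. Place at column 1.
Row 4: attacked by (1,8)→{5,8}; (2,3)→{1,3,5}; (3,1)→{1,2}; (5,2)→{1,2,3}. Safe: 4, 6, 7. Place at column 6.
Row 6: attacked by (1,8)→{3,8}; (2,3)→{3,7}; (3,1)→{1,4}; (4,6)→{4,6,8}; (5,2)→{1,2,3}. Safe: 5. Place at column 5.
Row 7: attacked by (1,8)→{2,8}; (2,3)→{3,8}; (3,1)→{1,5}; (4,6)→{3,6}; (5,2)→{2,4}; (6,5)→{4,5,6}. Safe: 7. Place at column 7.
Row 8: attacked by (1,8)→{1,8}; (2,3)→{3}; (3,1)→{1,6}; (4,6)→{2,6}; (5,2)→{2,5}; (6,5)→{3,5,7}; (7,7)→{6,7,8}. Safe: 4. Place at column 4.
Columns [8, 3, 1, 6, 2, 5, 7, 4], r−c [-7, -1, 2, -2, 3, 1, 0, 4], r+c [9, 5, 4, 10, 7, 11, 14, 12] are all distinct, so no two queens attack.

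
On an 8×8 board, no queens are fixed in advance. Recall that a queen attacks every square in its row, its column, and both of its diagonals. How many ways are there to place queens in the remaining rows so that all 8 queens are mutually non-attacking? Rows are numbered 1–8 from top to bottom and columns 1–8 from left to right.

92

Branch on row 1: col 1 → 4; col 2 → 8; col 3 → 16; col 4 → 18; col 5 → 18; col 6 → 16; col 7 → 8; col 8 → 4.
Sum: 4 + 8 + 16 + 18 + 18 + 16 + 8 + 4 = 92.
(This is the classic 8-queens count.)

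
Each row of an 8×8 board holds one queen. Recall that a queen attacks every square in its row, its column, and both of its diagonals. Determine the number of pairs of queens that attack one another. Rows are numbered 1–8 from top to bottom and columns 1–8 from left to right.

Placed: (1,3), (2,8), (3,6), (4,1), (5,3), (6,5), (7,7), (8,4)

1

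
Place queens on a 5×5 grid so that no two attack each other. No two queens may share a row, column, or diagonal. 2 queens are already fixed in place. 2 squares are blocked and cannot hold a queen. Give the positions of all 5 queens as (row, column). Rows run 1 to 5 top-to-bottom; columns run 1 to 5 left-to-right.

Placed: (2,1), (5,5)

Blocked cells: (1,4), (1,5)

(1,3) (2,1) (3,4) (4,2) (5,5)

Row 1: attacked by (2,1)→{1,2}; (5,5)→{1,5}. Blocked: 4,5. Safe: 3. Place at column 3.
Row 3: attacked by (1,3)→{1,3,5}; (2,1)→{1,2}; (5,5)→{3,5}. Safe: 4. Place at column 4.
Row 4: attacked by (1,3)→{3}; (2,1)→{1,3}; (3,4)→{3,4,5}; (5,5)→{4,5}. Safe: 2. Place at column 2.
Columns [3, 1, 4, 2, 5], r−c [-2, 1, -1, 2, 0], r+c [4, 3, 7, 6, 10] are all distinct, so no two queens attack.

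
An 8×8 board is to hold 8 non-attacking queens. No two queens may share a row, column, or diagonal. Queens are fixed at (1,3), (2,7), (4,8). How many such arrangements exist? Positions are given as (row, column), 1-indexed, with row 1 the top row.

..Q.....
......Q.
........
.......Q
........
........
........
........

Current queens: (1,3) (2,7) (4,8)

2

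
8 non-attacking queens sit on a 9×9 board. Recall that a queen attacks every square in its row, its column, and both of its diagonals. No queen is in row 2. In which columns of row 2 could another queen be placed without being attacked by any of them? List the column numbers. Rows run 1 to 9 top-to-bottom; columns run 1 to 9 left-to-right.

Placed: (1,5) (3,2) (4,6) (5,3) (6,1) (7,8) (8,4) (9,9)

(1,5) attacks row 2 at column 5 and diagonals 4, 6.
(3,2) attacks row 2 at column 2 and diagonals 1, 3.
(4,6) attacks row 2 at column 6 and diagonals 4, 8.
(5,3) attacks row 2 at column 3 and diagonals 6.
(6,1) attacks row 2 at column 1 and diagonals 5.
(7,8) attacks row 2 at column 8 and diagonals 3.
(8,4) attacks row 2 at column 4.
(9,9) attacks row 2 at column 9 and diagonals 2.
Attacked columns: {1, 2, 3, 4, 5, 6, 8, 9}. Safe: {7}.

columns 7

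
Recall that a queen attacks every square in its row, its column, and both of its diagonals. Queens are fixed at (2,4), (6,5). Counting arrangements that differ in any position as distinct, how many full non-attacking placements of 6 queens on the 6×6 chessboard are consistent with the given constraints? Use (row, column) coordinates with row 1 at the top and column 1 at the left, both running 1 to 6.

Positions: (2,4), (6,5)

Branch on row 1: col 1 → 0; col 2 → 1; col 6 → 0.
Sum: 0 + 1 + 0 = 1.

1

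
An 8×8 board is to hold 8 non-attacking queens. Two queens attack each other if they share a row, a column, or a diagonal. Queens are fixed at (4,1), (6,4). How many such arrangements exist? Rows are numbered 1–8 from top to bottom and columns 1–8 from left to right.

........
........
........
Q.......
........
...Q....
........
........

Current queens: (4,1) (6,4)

1

Branch on row 1: col 2 → 0; col 3 → 0; col 5 → 1; col 6 → 0; col 7 → 0; col 8 → 0.
Sum: 0 + 0 + 1 + 0 + 0 + 0 = 1.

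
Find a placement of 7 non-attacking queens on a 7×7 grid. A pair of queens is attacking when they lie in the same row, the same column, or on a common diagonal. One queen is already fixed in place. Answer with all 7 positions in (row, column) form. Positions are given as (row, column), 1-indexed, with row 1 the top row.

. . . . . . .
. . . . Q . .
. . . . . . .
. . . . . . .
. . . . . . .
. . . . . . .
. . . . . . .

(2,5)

(1,7) (2,5) (3,3) (4,1) (5,6) (6,4) (7,2)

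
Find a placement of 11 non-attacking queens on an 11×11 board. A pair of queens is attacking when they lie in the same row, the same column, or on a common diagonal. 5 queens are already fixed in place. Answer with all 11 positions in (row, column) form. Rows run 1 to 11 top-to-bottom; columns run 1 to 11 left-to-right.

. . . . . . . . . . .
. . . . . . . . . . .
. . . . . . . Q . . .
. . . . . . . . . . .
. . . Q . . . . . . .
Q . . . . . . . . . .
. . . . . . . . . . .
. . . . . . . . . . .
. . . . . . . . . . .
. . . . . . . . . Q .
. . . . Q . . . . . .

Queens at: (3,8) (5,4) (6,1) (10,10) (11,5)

(1,7) (2,11) (3,8) (4,2) (5,4) (6,1) (7,3) (8,9) (9,6) (10,10) (11,5)

Row 1: attacked by (3,8)→{6,8,10}; (5,4)→{4,8}; (6,1)→{1,6}; (10,10)→{1,10}; (11,5)→{5}. Safe: 2, 3, 7, 9, 11. Place at column 7.
Row 2: attacked by (1,7)→{6,7,8}; (3,8)→{7,8,9}; (5,4)→{1,4,7}; (6,1)→{1,5}; (10,10)→{2,10}; (11,5)→{5}. Safe: 3, 11. Place at column 11.
Row 4: attacked by (1,7)→{4,7,10}; (2,11)→{9,11}; (3,8)→{7,8,9}; (5,4)→{3,4,5}; (6,1)→{1,3}; (10,10)→{4,10}; (11,5)→{5}. Safe: 2, 6. Place at column 2.
Row 7: attacked by (1,7)→{1,7}; (2,11)→{6,11}; (3,8)→{4,8}; (4,2)→{2,5}; (5,4)→{2,4,6}; (6,1)→{1,2}; (10,10)→{7,10}; (11,5)→{1,5,9}. Safe: 3. Place at column 3.
Row 8: attacked by (1,7)→{7}; (2,11)→{5,11}; (3,8)→{3,8}; (4,2)→{2,6}; (5,4)→{1,4,7}; (6,1)→{1,3}; (7,3)→{2,3,4}; (10,10)→{8,10}; (11,5)→{2,5,8}. Safe: 9. Place at column 9.
Row 9: attacked by (1,7)→{7}; (2,11)→{4,11}; (3,8)→{2,8}; (4,2)→{2,7}; (5,4)→{4,8}; (6,1)→{1,4}; (7,3)→{1,3,5}; (8,9)→{8,9,10}; (10,10)→{9,10,11}; (11,5)→{3,5,7}. Safe: 6. Place at column 6.
Columns [7, 11, 8, 2, 4, 1, 3, 9, 6, 10, 5], r−c [-6, -9, -5, 2, 1, 5, 4, -1, 3, 0, 6], r+c [8, 13, 11, 6, 9, 7, 10, 17, 15, 20, 16] are all distinct, so no two queens attack.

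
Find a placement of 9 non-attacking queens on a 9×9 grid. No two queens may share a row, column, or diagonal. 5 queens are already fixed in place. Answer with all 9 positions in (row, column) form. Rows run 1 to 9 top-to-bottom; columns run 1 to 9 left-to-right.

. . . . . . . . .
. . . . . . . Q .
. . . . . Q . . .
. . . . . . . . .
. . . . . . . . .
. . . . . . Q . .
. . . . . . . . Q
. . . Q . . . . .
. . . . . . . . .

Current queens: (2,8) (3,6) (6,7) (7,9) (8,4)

(1,5) (2,8) (3,6) (4,1) (5,3) (6,7) (7,9) (8,4) (9,2)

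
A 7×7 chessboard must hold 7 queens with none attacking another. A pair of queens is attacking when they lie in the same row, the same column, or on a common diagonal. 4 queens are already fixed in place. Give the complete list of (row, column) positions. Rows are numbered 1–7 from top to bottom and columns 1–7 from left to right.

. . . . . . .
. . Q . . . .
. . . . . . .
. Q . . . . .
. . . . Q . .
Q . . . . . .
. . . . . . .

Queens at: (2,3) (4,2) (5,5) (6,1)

(1,7) (2,3) (3,6) (4,2) (5,5) (6,1) (7,4)

Row 1: attacked by (2,3)→{2,3,4}; (4,2)→{2,5}; (5,5)→{1,5}; (6,1)→{1,6}. Safe: 7. Place at column 7.
Row 3: attacked by (1,7)→{5,7}; (2,3)→{2,3,4}; (4,2)→{1,2,3}; (5,5)→{3,5,7}; (6,1)→{1,4}. Safe: 6. Place at column 6.
Row 7: attacked by (1,7)→{1,7}; (2,3)→{3}; (3,6)→{2,6}; (4,2)→{2,5}; (5,5)→{3,5,7}; (6,1)→{1,2}. Safe: 4. Place at column 4.
Columns [7, 3, 6, 2, 5, 1, 4], r−c [-6, -1, -3, 2, 0, 5, 3], r+c [8, 5, 9, 6, 10, 7, 11] are all distinct, so no two queens attack.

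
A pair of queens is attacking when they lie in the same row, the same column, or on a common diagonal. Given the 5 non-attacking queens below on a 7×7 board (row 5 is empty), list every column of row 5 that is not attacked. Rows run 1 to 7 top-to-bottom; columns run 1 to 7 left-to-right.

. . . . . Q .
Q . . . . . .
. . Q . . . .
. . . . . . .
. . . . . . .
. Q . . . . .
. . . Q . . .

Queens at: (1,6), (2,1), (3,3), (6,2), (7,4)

columns 7

(1,6) attacks row 5 at column 6 and diagonals 2.
(2,1) attacks row 5 at column 1 and diagonals 4.
(3,3) attacks row 5 at column 3 and diagonals 1, 5.
(6,2) attacks row 5 at column 2 and diagonals 1, 3.
(7,4) attacks row 5 at column 4 and diagonals 2, 6.
Attacked columns: {1, 2, 3, 4, 5, 6}. Safe: {7}.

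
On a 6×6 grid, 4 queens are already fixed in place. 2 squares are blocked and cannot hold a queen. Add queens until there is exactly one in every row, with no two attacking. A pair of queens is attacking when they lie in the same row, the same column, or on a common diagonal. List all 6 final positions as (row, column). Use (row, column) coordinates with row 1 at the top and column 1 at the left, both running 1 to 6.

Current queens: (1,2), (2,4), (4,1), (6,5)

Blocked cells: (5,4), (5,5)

(1,2) (2,4) (3,6) (4,1) (5,3) (6,5)

Row 3: attacked by (1,2)→{2,4}; (2,4)→{3,4,5}; (4,1)→{1,2}; (6,5)→{2,5}. Safe: 6. Place at column 6.
Row 5: attacked by (1,2)→{2,6}; (2,4)→{1,4}; (3,6)→{4,6}; (4,1)→{1,2}; (6,5)→{4,5,6}. Blocked: 4,5. Safe: 3. Place at column 3.
Columns [2, 4, 6, 1, 3, 5], r−c [-1, -2, -3, 3, 2, 1], r+c [3, 6, 9, 5, 8, 11] are all distinct, so no two queens attack.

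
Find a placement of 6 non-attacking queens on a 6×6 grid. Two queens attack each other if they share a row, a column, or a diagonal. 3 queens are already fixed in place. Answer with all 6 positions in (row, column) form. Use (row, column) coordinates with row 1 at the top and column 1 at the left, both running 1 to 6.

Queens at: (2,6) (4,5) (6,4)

(1,3) (2,6) (3,2) (4,5) (5,1) (6,4)

Row 1: attacked by (2,6)→{5,6}; (4,5)→{2,5}; (6,4)→{4}. Safe: 1, 3. Place at column 3.
Row 3: attacked by (1,3)→{1,3,5}; (2,6)→{5,6}; (4,5)→{4,5,6}; (6,4)→{1,4}. Safe: 2. Place at column 2.
Row 5: attacked by (1,3)→{3}; (2,6)→{3,6}; (3,2)→{2,4}; (4,5)→{4,5,6}; (6,4)→{3,4,5}. Safe: 1. Place at column 1.
Columns [3, 6, 2, 5, 1, 4], r−c [-2, -4, 1, -1, 4, 2], r+c [4, 8, 5, 9, 6, 10] are all distinct, so no two queens attack.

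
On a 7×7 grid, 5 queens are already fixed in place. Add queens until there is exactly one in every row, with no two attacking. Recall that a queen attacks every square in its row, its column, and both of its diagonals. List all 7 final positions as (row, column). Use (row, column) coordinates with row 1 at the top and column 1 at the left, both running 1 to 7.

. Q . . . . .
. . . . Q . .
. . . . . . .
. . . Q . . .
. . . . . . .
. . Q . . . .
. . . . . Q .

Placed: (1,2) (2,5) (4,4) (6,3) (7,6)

Row 3: attacked by (1,2)→{2,4}; (2,5)→{4,5,6}; (4,4)→{3,4,5}; (6,3)→{3,6}; (7,6)→{2,6}. Safe: 1, 7. Place at column 7.
Row 5: attacked by (1,2)→{2,6}; (2,5)→{2,5}; (3,7)→{5,7}; (4,4)→{3,4,5}; (6,3)→{2,3,4}; (7,6)→{4,6}. Safe: 1. Place at column 1.
Columns [2, 5, 7, 4, 1, 3, 6], r−c [-1, -3, -4, 0, 4, 3, 1], r+c [3, 7, 10, 8, 6, 9, 13] are all distinct, so no two queens attack.

(1,2) (2,5) (3,7) (4,4) (5,1) (6,3) (7,6)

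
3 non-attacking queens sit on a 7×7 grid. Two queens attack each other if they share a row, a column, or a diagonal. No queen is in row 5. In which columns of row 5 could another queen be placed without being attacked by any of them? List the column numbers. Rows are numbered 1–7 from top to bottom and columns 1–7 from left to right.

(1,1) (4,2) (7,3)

columns 4, 6, 7

(1,1) attacks row 5 at column 1 and diagonals 5.
(4,2) attacks row 5 at column 2 and diagonals 1, 3.
(7,3) attacks row 5 at column 3 and diagonals 1, 5.
Attacked columns: {1, 2, 3, 5}. Safe: {4, 6, 7}.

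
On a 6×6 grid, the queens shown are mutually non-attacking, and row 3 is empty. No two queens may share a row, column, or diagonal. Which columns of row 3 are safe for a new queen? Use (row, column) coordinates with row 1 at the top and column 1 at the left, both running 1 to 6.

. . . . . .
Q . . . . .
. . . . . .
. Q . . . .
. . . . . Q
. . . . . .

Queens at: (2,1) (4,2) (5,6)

columns 5

(2,1) attacks row 3 at column 1 and diagonals 2.
(4,2) attacks row 3 at column 2 and diagonals 1, 3.
(5,6) attacks row 3 at column 6 and diagonals 4.
Attacked columns: {1, 2, 3, 4, 6}. Safe: {5}.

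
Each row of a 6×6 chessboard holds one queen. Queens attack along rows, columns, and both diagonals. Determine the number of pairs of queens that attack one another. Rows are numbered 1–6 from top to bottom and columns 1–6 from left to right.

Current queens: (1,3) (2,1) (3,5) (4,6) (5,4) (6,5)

7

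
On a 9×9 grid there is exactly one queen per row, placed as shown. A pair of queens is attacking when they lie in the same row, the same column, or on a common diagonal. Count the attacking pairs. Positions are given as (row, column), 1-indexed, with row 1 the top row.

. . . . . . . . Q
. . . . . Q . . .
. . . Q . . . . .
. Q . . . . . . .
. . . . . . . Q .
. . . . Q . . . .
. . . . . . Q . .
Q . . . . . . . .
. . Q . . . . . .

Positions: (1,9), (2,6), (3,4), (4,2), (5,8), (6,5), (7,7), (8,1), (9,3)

All columns are distinct and no two queens satisfy |Δrow| = |Δcol|, so no pair attacks.

0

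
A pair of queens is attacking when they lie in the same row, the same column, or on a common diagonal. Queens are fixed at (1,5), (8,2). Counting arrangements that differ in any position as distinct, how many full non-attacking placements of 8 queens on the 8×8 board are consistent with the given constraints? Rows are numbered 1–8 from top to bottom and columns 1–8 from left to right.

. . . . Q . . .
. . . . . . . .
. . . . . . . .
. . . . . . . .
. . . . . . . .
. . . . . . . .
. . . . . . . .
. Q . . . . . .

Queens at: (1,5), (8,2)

3

Branch on row 2: col 1 → 0; col 3 → 1; col 7 → 2.
Sum: 0 + 1 + 2 = 3.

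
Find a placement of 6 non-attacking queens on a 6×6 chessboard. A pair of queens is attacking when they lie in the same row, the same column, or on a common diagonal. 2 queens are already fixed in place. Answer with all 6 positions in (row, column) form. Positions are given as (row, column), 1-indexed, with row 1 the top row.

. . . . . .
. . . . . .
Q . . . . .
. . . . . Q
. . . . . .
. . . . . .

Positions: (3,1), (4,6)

(1,5) (2,3) (3,1) (4,6) (5,4) (6,2)

Row 1: attacked by (3,1)→{1,3}; (4,6)→{3,6}. Safe: 2, 4, 5. Place at column 5.
Row 2: attacked by (1,5)→{4,5,6}; (3,1)→{1,2}; (4,6)→{4,6}. Safe: 3. Place at column 3.
Row 5: attacked by (1,5)→{1,5}; (2,3)→{3,6}; (3,1)→{1,3}; (4,6)→{5,6}. Safe: 2, 4. Place at column 4.
Row 6: attacked by (1,5)→{5}; (2,3)→{3}; (3,1)→{1,4}; (4,6)→{4,6}; (5,4)→{3,4,5}. Safe: 2. Place at column 2.
Columns [5, 3, 1, 6, 4, 2], r−c [-4, -1, 2, -2, 1, 4], r+c [6, 5, 4, 10, 9, 8] are all distinct, so no two queens attack.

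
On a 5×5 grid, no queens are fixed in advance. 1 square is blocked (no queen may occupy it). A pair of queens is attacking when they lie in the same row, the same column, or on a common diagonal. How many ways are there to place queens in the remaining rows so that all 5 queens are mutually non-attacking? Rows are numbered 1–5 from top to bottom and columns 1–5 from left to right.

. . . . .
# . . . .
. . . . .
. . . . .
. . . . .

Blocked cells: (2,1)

8

Branch on row 1: col 1 → 2; col 2 → 2; col 3 → 1; col 4 → 1; col 5 → 2.
Sum: 2 + 2 + 1 + 1 + 2 = 8.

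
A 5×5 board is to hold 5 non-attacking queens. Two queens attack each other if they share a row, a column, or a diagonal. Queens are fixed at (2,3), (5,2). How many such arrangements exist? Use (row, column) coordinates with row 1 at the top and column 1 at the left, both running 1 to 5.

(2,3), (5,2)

Branch on row 1: col 1 → 0; col 5 → 1.
Sum: 0 + 1 = 1.

1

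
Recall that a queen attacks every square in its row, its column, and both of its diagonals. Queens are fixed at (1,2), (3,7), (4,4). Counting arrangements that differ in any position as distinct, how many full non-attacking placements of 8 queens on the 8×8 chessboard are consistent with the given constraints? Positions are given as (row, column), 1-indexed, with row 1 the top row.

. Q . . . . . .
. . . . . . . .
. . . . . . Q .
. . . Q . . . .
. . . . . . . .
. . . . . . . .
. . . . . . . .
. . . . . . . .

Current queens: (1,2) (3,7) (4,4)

1

Branch on row 2: col 5 → 1.
Sum: 1 = 1.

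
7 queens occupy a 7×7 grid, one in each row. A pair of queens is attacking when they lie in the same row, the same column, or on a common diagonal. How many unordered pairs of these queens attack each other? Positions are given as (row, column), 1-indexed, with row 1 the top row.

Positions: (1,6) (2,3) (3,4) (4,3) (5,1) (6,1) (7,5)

Same column: (2,3)–(4,3) (column 3); (5,1)–(6,1) (column 1).
Same diagonal: (1,6)–(3,4) (|1−3| = |6−4| = 2); (1,6)–(4,3) (|1−4| = |6−3| = 3); (1,6)–(6,1) (|1−6| = |6−1| = 5); (2,3)–(3,4) (|2−3| = |3−4| = 1); (3,4)–(4,3) (|3−4| = |4−3| = 1); (3,4)–(6,1) (|3−6| = |4−1| = 3); (4,3)–(6,1) (|4−6| = |3−1| = 2).
Total attacking pairs: 9.

9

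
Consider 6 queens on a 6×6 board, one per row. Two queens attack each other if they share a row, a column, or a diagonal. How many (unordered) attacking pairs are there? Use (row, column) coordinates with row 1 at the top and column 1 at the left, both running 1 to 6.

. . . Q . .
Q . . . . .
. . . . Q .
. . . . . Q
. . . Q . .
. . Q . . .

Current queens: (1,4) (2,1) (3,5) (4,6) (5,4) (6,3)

4

Same column: (1,4)–(5,4) (column 4).
Same diagonal: (2,1)–(5,4) (|2−5| = |1−4| = 3); (3,5)–(4,6) (|3−4| = |5−6| = 1); (5,4)–(6,3) (|5−6| = |4−3| = 1).
Total attacking pairs: 4.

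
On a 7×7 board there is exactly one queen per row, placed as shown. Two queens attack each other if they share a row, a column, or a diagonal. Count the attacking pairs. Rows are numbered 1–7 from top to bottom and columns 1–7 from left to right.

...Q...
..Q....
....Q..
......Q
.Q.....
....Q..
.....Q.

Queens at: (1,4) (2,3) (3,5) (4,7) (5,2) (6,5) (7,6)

Same column: (3,5)–(6,5) (column 5).
Same diagonal: (1,4)–(2,3) (|1−2| = |4−3| = 1); (1,4)–(4,7) (|1−4| = |4−7| = 3); (4,7)–(6,5) (|4−6| = |7−5| = 2); (6,5)–(7,6) (|6−7| = |5−6| = 1).
Total attacking pairs: 5.

5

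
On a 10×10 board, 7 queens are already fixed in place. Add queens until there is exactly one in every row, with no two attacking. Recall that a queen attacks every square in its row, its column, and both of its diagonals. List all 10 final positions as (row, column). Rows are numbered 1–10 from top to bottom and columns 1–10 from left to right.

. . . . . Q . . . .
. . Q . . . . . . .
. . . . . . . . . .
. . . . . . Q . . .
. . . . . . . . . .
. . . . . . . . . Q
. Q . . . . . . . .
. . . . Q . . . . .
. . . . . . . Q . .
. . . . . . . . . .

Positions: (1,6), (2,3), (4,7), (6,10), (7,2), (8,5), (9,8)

Row 3: attacked by (1,6)→{4,6,8}; (2,3)→{2,3,4}; (4,7)→{6,7,8}; (6,10)→{7,10}; (7,2)→{2,6}; (8,5)→{5,10}; (9,8)→{2,8}. Safe: 1, 9. Place at column 9.
Row 5: attacked by (1,6)→{2,6,10}; (2,3)→{3,6}; (3,9)→{7,9}; (4,7)→{6,7,8}; (6,10)→{9,10}; (7,2)→{2,4}; (8,5)→{2,5,8}; (9,8)→{4,8}. Safe: 1. Place at column 1.
Row 10: attacked by (1,6)→{6}; (2,3)→{3}; (3,9)→{2,9}; (4,7)→{1,7}; (5,1)→{1,6}; (6,10)→{6,10}; (7,2)→{2,5}; (8,5)→{3,5,7}; (9,8)→{7,8,9}. Safe: 4. Place at column 4.
Columns [6, 3, 9, 7, 1, 10, 2, 5, 8, 4], r−c [-5, -1, -6, -3, 4, -4, 5, 3, 1, 6], r+c [7, 5, 12, 11, 6, 16, 9, 13, 17, 14] are all distinct, so no two queens attack.

(1,6) (2,3) (3,9) (4,7) (5,1) (6,10) (7,2) (8,5) (9,8) (10,4)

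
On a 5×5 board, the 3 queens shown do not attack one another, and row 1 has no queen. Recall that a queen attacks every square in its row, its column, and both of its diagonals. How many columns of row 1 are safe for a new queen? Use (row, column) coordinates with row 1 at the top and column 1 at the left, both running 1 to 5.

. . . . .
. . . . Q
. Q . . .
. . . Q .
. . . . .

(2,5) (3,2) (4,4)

1

(2,5) attacks row 1 at column 5 and diagonals 4.
(3,2) attacks row 1 at column 2 and diagonals 4.
(4,4) attacks row 1 at column 4 and diagonals 1.
Attacked columns: {1, 2, 4, 5}. Safe: {3}.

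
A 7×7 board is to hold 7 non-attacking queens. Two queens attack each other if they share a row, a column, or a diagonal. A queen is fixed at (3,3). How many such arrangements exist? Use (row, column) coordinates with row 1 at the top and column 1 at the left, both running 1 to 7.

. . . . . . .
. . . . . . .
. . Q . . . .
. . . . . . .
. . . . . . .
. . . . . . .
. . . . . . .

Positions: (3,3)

Branch on row 1: col 2 → 2; col 4 → 2; col 6 → 1; col 7 → 1.
Sum: 2 + 2 + 1 + 1 = 6.

6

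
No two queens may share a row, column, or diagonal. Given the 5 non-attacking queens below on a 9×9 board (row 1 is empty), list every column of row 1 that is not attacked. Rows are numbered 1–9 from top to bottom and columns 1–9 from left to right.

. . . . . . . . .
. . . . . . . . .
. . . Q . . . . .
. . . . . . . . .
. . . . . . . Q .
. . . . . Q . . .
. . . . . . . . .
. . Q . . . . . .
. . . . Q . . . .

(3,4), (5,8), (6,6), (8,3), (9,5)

(3,4) attacks row 1 at column 4 and diagonals 2, 6.
(5,8) attacks row 1 at column 8 and diagonals 4.
(6,6) attacks row 1 at column 6 and diagonals 1.
(8,3) attacks row 1 at column 3.
(9,5) attacks row 1 at column 5.
Attacked columns: {1, 2, 3, 4, 5, 6, 8}. Safe: {7, 9}.

columns 7, 9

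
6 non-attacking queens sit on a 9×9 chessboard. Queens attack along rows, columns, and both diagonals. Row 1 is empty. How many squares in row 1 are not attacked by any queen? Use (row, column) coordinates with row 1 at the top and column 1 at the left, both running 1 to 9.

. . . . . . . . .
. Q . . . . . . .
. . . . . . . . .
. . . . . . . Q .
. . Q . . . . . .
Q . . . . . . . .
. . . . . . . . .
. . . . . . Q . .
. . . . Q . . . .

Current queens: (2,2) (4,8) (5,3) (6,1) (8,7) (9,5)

2

(2,2) attacks row 1 at column 2 and diagonals 1, 3.
(4,8) attacks row 1 at column 8 and diagonals 5.
(5,3) attacks row 1 at column 3 and diagonals 7.
(6,1) attacks row 1 at column 1 and diagonals 6.
(8,7) attacks row 1 at column 7.
(9,5) attacks row 1 at column 5.
Attacked columns: {1, 2, 3, 5, 6, 7, 8}. Safe: {4, 9}.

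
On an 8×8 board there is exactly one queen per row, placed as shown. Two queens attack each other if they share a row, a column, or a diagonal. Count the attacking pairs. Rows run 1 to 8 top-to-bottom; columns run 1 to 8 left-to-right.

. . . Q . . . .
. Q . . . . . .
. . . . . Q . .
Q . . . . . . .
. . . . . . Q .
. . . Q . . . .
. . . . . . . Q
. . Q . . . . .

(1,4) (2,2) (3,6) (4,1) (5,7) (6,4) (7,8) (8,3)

3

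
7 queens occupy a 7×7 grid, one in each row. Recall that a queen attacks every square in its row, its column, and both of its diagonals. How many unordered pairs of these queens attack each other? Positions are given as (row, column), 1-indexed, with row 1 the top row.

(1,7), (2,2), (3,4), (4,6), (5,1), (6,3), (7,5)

All columns are distinct and no two queens satisfy |Δrow| = |Δcol|, so no pair attacks.

0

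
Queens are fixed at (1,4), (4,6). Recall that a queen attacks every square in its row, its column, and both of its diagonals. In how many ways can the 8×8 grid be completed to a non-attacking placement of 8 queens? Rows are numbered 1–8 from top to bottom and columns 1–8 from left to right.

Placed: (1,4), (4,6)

1

Branch on row 2: col 1 → 0; col 2 → 1; col 7 → 0.
Sum: 0 + 1 + 0 = 1.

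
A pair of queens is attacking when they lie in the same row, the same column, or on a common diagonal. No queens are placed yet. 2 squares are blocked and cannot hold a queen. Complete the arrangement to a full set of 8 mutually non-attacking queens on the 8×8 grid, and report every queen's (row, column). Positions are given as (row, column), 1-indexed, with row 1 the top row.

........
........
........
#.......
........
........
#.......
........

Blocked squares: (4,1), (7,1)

(1,1) (2,6) (3,8) (4,3) (5,7) (6,4) (7,2) (8,5)

Row 1: Safe: 1, 2, 3, 4, 5, 6, 7, 8. Place at column 1.
Row 2: attacked by (1,1)→{1,2}. Safe: 3, 4, 5, 6, 7, 8. Place at column 6.
Row 3: attacked by (1,1)→{1,3}; (2,6)→{5,6,7}. Safe: 2, 4, 8. Place at column 8.
Row 4: attacked by (1,1)→{1,4}; (2,6)→{4,6,8}; (3,8)→{7,8}. Blocked: 1. Safe: 2, 3, 5. Place at column 3.
Row 5: attacked by (1,1)→{1,5}; (2,6)→{3,6}; (3,8)→{6,8}; (4,3)→{2,3,4}. Safe: 7. Place at column 7.
Row 6: attacked by (1,1)→{1,6}; (2,6)→{2,6}; (3,8)→{5,8}; (4,3)→{1,3,5}; (5,7)→{6,7,8}. Safe: 4. Place at column 4.
Row 7: attacked by (1,1)→{1,7}; (2,6)→{1,6}; (3,8)→{4,8}; (4,3)→{3,6}; (5,7)→{5,7}; (6,4)→{3,4,5}. Blocked: 1. Safe: 2. Place at column 2.
Row 8: attacked by (1,1)→{1,8}; (2,6)→{6}; (3,8)→{3,8}; (4,3)→{3,7}; (5,7)→{4,7}; (6,4)→{2,4,6}; (7,2)→{1,2,3}. Safe: 5. Place at column 5.
Columns [1, 6, 8, 3, 7, 4, 2, 5], r−c [0, -4, -5, 1, -2, 2, 5, 3], r+c [2, 8, 11, 7, 12, 10, 9, 13] are all distinct, so no two queens attack.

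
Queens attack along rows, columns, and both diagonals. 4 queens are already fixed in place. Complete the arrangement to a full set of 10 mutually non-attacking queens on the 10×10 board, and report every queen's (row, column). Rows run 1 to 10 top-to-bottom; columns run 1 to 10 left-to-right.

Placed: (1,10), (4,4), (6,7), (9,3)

(1,10) (2,8) (3,2) (4,4) (5,1) (6,7) (7,9) (8,6) (9,3) (10,5)

Row 2: attacked by (1,10)→{9,10}; (4,4)→{2,4,6}; (6,7)→{3,7}; (9,3)→{3,10}. Safe: 1, 5, 8. Place at column 8.
Row 3: attacked by (1,10)→{8,10}; (2,8)→{7,8,9}; (4,4)→{3,4,5}; (6,7)→{4,7,10}; (9,3)→{3,9}. Safe: 1, 2, 6. Place at column 2.
Row 5: attacked by (1,10)→{6,10}; (2,8)→{5,8}; (3,2)→{2,4}; (4,4)→{3,4,5}; (6,7)→{6,7,8}; (9,3)→{3,7}. Safe: 1, 9. Place at column 1.
Row 7: attacked by (1,10)→{4,10}; (2,8)→{3,8}; (3,2)→{2,6}; (4,4)→{1,4,7}; (5,1)→{1,3}; (6,7)→{6,7,8}; (9,3)→{1,3,5}. Safe: 9. Place at column 9.
Row 8: attacked by (1,10)→{3,10}; (2,8)→{2,8}; (3,2)→{2,7}; (4,4)→{4,8}; (5,1)→{1,4}; (6,7)→{5,7,9}; (7,9)→{8,9,10}; (9,3)→{2,3,4}. Safe: 6. Place at column 6.
Row 10: attacked by (1,10)→{1,10}; (2,8)→{8}; (3,2)→{2,9}; (4,4)→{4,10}; (5,1)→{1,6}; (6,7)→{3,7}; (7,9)→{6,9}; (8,6)→{4,6,8}; (9,3)→{2,3,4}. Safe: 5. Place at column 5.
Columns [10, 8, 2, 4, 1, 7, 9, 6, 3, 5], r−c [-9, -6, 1, 0, 4, -1, -2, 2, 6, 5], r+c [11, 10, 5, 8, 6, 13, 16, 14, 12, 15] are all distinct, so no two queens attack.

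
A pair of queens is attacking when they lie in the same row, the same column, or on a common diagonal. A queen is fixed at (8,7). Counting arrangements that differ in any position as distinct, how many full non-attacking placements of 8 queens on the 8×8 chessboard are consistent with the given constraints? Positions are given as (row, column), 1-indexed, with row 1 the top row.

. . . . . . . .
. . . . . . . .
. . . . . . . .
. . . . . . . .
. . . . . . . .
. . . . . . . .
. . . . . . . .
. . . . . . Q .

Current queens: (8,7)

8

Branch on row 1: col 1 → 0; col 2 → 0; col 3 → 0; col 4 → 3; col 5 → 3; col 6 → 2; col 8 → 0.
Sum: 0 + 0 + 0 + 3 + 3 + 2 + 0 = 8.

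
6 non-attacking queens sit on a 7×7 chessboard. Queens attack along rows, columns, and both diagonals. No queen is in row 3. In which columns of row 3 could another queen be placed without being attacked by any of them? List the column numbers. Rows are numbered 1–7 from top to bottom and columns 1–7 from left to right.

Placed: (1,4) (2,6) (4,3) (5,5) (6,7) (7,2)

(1,4) attacks row 3 at column 4 and diagonals 2, 6.
(2,6) attacks row 3 at column 6 and diagonals 5, 7.
(4,3) attacks row 3 at column 3 and diagonals 2, 4.
(5,5) attacks row 3 at column 5 and diagonals 3, 7.
(6,7) attacks row 3 at column 7 and diagonals 4.
(7,2) attacks row 3 at column 2 and diagonals 6.
Attacked columns: {2, 3, 4, 5, 6, 7}. Safe: {1}.

columns 1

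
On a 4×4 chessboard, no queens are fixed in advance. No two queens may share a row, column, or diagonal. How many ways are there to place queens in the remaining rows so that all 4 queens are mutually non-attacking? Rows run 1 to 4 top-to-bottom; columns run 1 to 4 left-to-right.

2

Branch on row 1: col 1 → 0; col 2 → 1; col 3 → 1; col 4 → 0.
Sum: 0 + 1 + 1 + 0 = 2.
(This is the classic 4-queens count.)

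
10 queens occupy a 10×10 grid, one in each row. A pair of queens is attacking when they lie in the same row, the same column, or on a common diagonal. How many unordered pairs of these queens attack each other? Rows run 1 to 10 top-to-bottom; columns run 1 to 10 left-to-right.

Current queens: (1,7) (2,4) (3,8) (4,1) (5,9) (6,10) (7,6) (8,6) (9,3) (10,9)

Same column: (5,9)–(10,9) (column 9); (7,6)–(8,6) (column 6).
Same diagonal: (5,9)–(6,10) (|5−6| = |9−10| = 1); (5,9)–(8,6) (|5−8| = |9−6| = 3); (7,6)–(10,9) (|7−10| = |6−9| = 3).
Total attacking pairs: 5.

5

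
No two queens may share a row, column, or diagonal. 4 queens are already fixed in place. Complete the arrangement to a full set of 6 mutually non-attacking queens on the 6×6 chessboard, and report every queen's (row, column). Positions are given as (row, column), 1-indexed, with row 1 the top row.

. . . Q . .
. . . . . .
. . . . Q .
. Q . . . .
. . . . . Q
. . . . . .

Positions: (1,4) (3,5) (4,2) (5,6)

(1,4) (2,1) (3,5) (4,2) (5,6) (6,3)

Row 2: attacked by (1,4)→{3,4,5}; (3,5)→{4,5,6}; (4,2)→{2,4}; (5,6)→{3,6}. Safe: 1. Place at column 1.
Row 6: attacked by (1,4)→{4}; (2,1)→{1,5}; (3,5)→{2,5}; (4,2)→{2,4}; (5,6)→{5,6}. Safe: 3. Place at column 3.
Columns [4, 1, 5, 2, 6, 3], r−c [-3, 1, -2, 2, -1, 3], r+c [5, 3, 8, 6, 11, 9] are all distinct, so no two queens attack.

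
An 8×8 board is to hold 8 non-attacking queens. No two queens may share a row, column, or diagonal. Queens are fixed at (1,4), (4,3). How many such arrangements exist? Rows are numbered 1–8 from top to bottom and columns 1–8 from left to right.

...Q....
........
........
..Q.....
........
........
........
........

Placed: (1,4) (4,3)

6

Branch on row 2: col 2 → 2; col 6 → 1; col 7 → 1; col 8 → 2.
Sum: 2 + 1 + 1 + 2 = 6.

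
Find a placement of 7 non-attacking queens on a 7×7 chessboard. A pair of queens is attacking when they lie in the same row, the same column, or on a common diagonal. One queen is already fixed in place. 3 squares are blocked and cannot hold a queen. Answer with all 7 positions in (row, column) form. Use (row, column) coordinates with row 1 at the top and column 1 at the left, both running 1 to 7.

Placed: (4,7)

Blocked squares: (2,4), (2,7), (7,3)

(1,1) (2,3) (3,5) (4,7) (5,2) (6,4) (7,6)

Row 1: attacked by (4,7)→{4,7}. Safe: 1, 2, 3, 5, 6. Place at column 1.
Row 2: attacked by (1,1)→{1,2}; (4,7)→{5,7}. Blocked: 4,7. Safe: 3, 6. Place at column 3.
Row 3: attacked by (1,1)→{1,3}; (2,3)→{2,3,4}; (4,7)→{6,7}. Safe: 5. Place at column 5.
Row 5: attacked by (1,1)→{1,5}; (2,3)→{3,6}; (3,5)→{3,5,7}; (4,7)→{6,7}. Safe: 2, 4. Place at column 2.
Row 6: attacked by (1,1)→{1,6}; (2,3)→{3,7}; (3,5)→{2,5}; (4,7)→{5,7}; (5,2)→{1,2,3}. Safe: 4. Place at column 4.
Row 7: attacked by (1,1)→{1,7}; (2,3)→{3}; (3,5)→{1,5}; (4,7)→{4,7}; (5,2)→{2,4}; (6,4)→{3,4,5}. Blocked: 3. Safe: 6. Place at column 6.
Columns [1, 3, 5, 7, 2, 4, 6], r−c [0, -1, -2, -3, 3, 2, 1], r+c [2, 5, 8, 11, 7, 10, 13] are all distinct, so no two queens attack.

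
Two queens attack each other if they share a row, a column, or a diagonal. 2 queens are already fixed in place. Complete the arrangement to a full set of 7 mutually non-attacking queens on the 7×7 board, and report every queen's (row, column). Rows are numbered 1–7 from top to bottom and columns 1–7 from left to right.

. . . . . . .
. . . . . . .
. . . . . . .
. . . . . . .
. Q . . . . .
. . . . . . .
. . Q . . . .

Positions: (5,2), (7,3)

Row 1: attacked by (5,2)→{2,6}; (7,3)→{3}. Safe: 1, 4, 5, 7. Place at column 7.
Row 2: attacked by (1,7)→{6,7}; (5,2)→{2,5}; (7,3)→{3}. Safe: 1, 4. Place at column 4.
Row 3: attacked by (1,7)→{5,7}; (2,4)→{3,4,5}; (5,2)→{2,4}; (7,3)→{3,7}. Safe: 1, 6. Place at column 1.
Row 4: attacked by (1,7)→{4,7}; (2,4)→{2,4,6}; (3,1)→{1,2}; (5,2)→{1,2,3}; (7,3)→{3,6}. Safe: 5. Place at column 5.
Row 6: attacked by (1,7)→{2,7}; (2,4)→{4}; (3,1)→{1,4}; (4,5)→{3,5,7}; (5,2)→{1,2,3}; (7,3)→{2,3,4}. Safe: 6. Place at column 6.
Columns [7, 4, 1, 5, 2, 6, 3], r−c [-6, -2, 2, -1, 3, 0, 4], r+c [8, 6, 4, 9, 7, 12, 10] are all distinct, so no two queens attack.

(1,7) (2,4) (3,1) (4,5) (5,2) (6,6) (7,3)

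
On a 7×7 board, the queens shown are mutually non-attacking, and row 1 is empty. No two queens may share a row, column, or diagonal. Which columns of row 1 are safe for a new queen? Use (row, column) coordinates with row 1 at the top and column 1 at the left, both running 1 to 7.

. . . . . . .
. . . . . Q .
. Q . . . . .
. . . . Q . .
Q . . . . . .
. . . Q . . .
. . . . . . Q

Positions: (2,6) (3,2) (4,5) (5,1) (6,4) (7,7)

columns 3

(2,6) attacks row 1 at column 6 and diagonals 5, 7.
(3,2) attacks row 1 at column 2 and diagonals 4.
(4,5) attacks row 1 at column 5 and diagonals 2.
(5,1) attacks row 1 at column 1 and diagonals 5.
(6,4) attacks row 1 at column 4.
(7,7) attacks row 1 at column 7 and diagonals 1.
Attacked columns: {1, 2, 4, 5, 6, 7}. Safe: {3}.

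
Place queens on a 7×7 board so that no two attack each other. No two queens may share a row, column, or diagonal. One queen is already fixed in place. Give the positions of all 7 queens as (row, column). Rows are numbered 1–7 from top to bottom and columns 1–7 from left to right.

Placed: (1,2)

Row 2: attacked by (1,2)→{1,2,3}. Safe: 4, 5, 6, 7. Place at column 4.
Row 3: attacked by (1,2)→{2,4}; (2,4)→{3,4,5}. Safe: 1, 6, 7. Place at column 6.
Row 4: attacked by (1,2)→{2,5}; (2,4)→{2,4,6}; (3,6)→{5,6,7}. Safe: 1, 3. Place at column 1.
Row 5: attacked by (1,2)→{2,6}; (2,4)→{1,4,7}; (3,6)→{4,6}; (4,1)→{1,2}. Safe: 3, 5. Place at column 3.
Row 6: attacked by (1,2)→{2,7}; (2,4)→{4}; (3,6)→{3,6}; (4,1)→{1,3}; (5,3)→{2,3,4}. Safe: 5. Place at column 5.
Row 7: attacked by (1,2)→{2}; (2,4)→{4}; (3,6)→{2,6}; (4,1)→{1,4}; (5,3)→{1,3,5}; (6,5)→{4,5,6}. Safe: 7. Place at column 7.
Columns [2, 4, 6, 1, 3, 5, 7], r−c [-1, -2, -3, 3, 2, 1, 0], r+c [3, 6, 9, 5, 8, 11, 14] are all distinct, so no two queens attack.

(1,2) (2,4) (3,6) (4,1) (5,3) (6,5) (7,7)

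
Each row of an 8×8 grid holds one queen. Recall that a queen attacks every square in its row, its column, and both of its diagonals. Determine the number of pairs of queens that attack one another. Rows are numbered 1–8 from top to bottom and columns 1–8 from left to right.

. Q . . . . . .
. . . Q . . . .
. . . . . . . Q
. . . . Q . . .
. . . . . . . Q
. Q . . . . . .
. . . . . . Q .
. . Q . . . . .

4

Same column: (1,2)–(6,2) (column 2); (3,8)–(5,8) (column 8).
Same diagonal: (1,2)–(4,5) (|1−4| = |2−5| = 3); (3,8)–(8,3) (|3−8| = |8−3| = 5).
Total attacking pairs: 4.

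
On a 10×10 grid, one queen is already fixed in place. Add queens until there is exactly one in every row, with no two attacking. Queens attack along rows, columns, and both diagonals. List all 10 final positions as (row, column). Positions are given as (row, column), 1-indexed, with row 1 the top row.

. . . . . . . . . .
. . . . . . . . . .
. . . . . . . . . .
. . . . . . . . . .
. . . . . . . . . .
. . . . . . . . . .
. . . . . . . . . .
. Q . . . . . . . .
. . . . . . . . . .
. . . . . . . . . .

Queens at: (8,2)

Row 1: attacked by (8,2)→{2,9}. Safe: 1, 3, 4, 5, 6, 7, 8, 10. Place at column 1.
Row 2: attacked by (1,1)→{1,2}; (8,2)→{2,8}. Safe: 3, 4, 5, 6, 7, 9, 10. Place at column 3.
Row 3: attacked by (1,1)→{1,3}; (2,3)→{2,3,4}; (8,2)→{2,7}. Safe: 5, 6, 8, 9, 10. Place at column 6.
Row 4: attacked by (1,1)→{1,4}; (2,3)→{1,3,5}; (3,6)→{5,6,7}; (8,2)→{2,6}. Safe: 8, 9, 10. Place at column 9.
Row 5: attacked by (1,1)→{1,5}; (2,3)→{3,6}; (3,6)→{4,6,8}; (4,9)→{8,9,10}; (8,2)→{2,5}. Safe: 7. Place at column 7.
Row 6: attacked by (1,1)→{1,6}; (2,3)→{3,7}; (3,6)→{3,6,9}; (4,9)→{7,9}; (5,7)→{6,7,8}; (8,2)→{2,4}. Safe: 5, 10. Place at column 10.
Row 7: attacked by (1,1)→{1,7}; (2,3)→{3,8}; (3,6)→{2,6,10}; (4,9)→{6,9}; (5,7)→{5,7,9}; (6,10)→{9,10}; (8,2)→{1,2,3}. Safe: 4. Place at column 4.
Row 9: attacked by (1,1)→{1,9}; (2,3)→{3,10}; (3,6)→{6}; (4,9)→{4,9}; (5,7)→{3,7}; (6,10)→{7,10}; (7,4)→{2,4,6}; (8,2)→{1,2,3}. Safe: 5, 8. Place at column 8.
Row 10: attacked by (1,1)→{1,10}; (2,3)→{3}; (3,6)→{6}; (4,9)→{3,9}; (5,7)→{2,7}; (6,10)→{6,10}; (7,4)→{1,4,7}; (8,2)→{2,4}; (9,8)→{7,8,9}. Safe: 5. Place at column 5.
Columns [1, 3, 6, 9, 7, 10, 4, 2, 8, 5], r−c [0, -1, -3, -5, -2, -4, 3, 6, 1, 5], r+c [2, 5, 9, 13, 12, 16, 11, 10, 17, 15] are all distinct, so no two queens attack.

(1,1) (2,3) (3,6) (4,9) (5,7) (6,10) (7,4) (8,2) (9,8) (10,5)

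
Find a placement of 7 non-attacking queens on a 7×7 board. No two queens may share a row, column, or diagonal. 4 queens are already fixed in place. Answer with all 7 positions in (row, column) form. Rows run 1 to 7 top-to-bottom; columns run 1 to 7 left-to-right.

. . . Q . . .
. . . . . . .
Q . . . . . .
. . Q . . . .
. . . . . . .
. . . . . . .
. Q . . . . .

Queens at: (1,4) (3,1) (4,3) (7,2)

(1,4) (2,6) (3,1) (4,3) (5,5) (6,7) (7,2)

Row 2: attacked by (1,4)→{3,4,5}; (3,1)→{1,2}; (4,3)→{1,3,5}; (7,2)→{2,7}. Safe: 6. Place at column 6.
Row 5: attacked by (1,4)→{4}; (2,6)→{3,6}; (3,1)→{1,3}; (4,3)→{2,3,4}; (7,2)→{2,4}. Safe: 5, 7. Place at column 5.
Row 6: attacked by (1,4)→{4}; (2,6)→{2,6}; (3,1)→{1,4}; (4,3)→{1,3,5}; (5,5)→{4,5,6}; (7,2)→{1,2,3}. Safe: 7. Place at column 7.
Columns [4, 6, 1, 3, 5, 7, 2], r−c [-3, -4, 2, 1, 0, -1, 5], r+c [5, 8, 4, 7, 10, 13, 9] are all distinct, so no two queens attack.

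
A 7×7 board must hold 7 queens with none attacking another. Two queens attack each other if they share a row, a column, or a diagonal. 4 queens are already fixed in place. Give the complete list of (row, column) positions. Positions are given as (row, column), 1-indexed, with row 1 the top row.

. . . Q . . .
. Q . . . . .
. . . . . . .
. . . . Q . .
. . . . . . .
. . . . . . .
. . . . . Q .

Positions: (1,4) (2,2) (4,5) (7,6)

Row 3: attacked by (1,4)→{2,4,6}; (2,2)→{1,2,3}; (4,5)→{4,5,6}; (7,6)→{2,6}. Safe: 7. Place at column 7.
Row 5: attacked by (1,4)→{4}; (2,2)→{2,5}; (3,7)→{5,7}; (4,5)→{4,5,6}; (7,6)→{4,6}. Safe: 1, 3. Place at column 3.
Row 6: attacked by (1,4)→{4}; (2,2)→{2,6}; (3,7)→{4,7}; (4,5)→{3,5,7}; (5,3)→{2,3,4}; (7,6)→{5,6,7}. Safe: 1. Place at column 1.
Columns [4, 2, 7, 5, 3, 1, 6], r−c [-3, 0, -4, -1, 2, 5, 1], r+c [5, 4, 10, 9, 8, 7, 13] are all distinct, so no two queens attack.

(1,4) (2,2) (3,7) (4,5) (5,3) (6,1) (7,6)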